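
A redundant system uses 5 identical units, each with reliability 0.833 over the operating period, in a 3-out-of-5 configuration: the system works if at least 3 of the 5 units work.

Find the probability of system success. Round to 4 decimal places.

R = Σ_{i=3}^{5} C(5,i) p^i (1−p)^{5−i} with p = 0.833
C(5,3)·0.833^3·0.167^2 = 0.161201
C(5,4)·0.833^4·0.167^1 = 0.402037
C(5,5)·0.833^5·0.167^0 = 0.401074
Sum = 0.9643

0.9643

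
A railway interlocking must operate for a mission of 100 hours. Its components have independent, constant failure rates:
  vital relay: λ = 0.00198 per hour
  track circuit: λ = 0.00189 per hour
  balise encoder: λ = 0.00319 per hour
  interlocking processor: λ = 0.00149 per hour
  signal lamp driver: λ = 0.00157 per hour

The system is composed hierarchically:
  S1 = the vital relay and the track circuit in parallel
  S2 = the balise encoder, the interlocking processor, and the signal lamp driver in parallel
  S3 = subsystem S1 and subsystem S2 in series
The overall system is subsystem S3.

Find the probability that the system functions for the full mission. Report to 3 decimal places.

0.964

R(vital relay) = exp(−0.00198 × 100) = 0.82037
R(track circuit) = exp(−0.00189 × 100) = 0.82779
R(balise encoder) = exp(−0.00319 × 100) = 0.72688
R(interlocking processor) = exp(−0.00149 × 100) = 0.86157
R(signal lamp driver) = exp(−0.00157 × 100) = 0.85470
Parallel (vital relay and track circuit): 1 − (1 − 0.82037)(1 − 0.82779) = 0.96907
Parallel (balise encoder, interlocking processor, and signal lamp driver): 1 − (1 − 0.72688)(1 − 0.86157)(1 − 0.85470) = 0.99451
Series ([0.96907] and [0.99451]): 0.96907 × 0.99451 = 0.964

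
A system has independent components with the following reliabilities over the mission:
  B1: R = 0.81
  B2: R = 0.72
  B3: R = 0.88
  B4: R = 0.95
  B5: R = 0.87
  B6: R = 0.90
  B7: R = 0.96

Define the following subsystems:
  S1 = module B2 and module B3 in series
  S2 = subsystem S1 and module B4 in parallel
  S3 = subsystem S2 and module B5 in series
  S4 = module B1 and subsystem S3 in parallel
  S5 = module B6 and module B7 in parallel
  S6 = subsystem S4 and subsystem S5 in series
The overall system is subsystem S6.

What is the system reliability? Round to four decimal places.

Series (B2 and B3): 0.720000 × 0.880000 = 0.633600
Parallel ([0.633600] and B4): 1 − (1 − 0.633600)(1 − 0.950000) = 0.981680
Series ([0.981680] and B5): 0.981680 × 0.870000 = 0.854062
Parallel (B1 and [0.854062]): 1 − (1 − 0.810000)(1 − 0.854062) = 0.972272
Parallel (B6 and B7): 1 − (1 − 0.900000)(1 − 0.960000) = 0.996000
Series ([0.972272] and [0.996000]): 0.972272 × 0.996000 = 0.9684

0.9684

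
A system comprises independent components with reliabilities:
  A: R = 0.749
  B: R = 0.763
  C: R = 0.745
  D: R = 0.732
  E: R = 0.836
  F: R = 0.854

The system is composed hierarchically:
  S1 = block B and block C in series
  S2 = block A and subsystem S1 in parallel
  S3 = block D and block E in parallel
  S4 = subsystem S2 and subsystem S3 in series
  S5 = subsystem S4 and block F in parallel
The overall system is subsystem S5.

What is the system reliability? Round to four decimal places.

Series (B and C): 0.763000 × 0.745000 = 0.568435
Parallel (A and [0.568435]): 1 − (1 − 0.749000)(1 − 0.568435) = 0.891677
Parallel (D and E): 1 − (1 − 0.732000)(1 − 0.836000) = 0.956048
Series ([0.891677] and [0.956048]): 0.891677 × 0.956048 = 0.852486
Parallel ([0.852486] and F): 1 − (1 − 0.852486)(1 − 0.854000) = 0.9785

0.9785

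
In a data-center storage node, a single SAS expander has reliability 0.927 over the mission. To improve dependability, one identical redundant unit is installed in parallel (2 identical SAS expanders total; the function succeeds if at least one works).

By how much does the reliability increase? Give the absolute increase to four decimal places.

R_before = 0.927
R_after = 1 − (1 − 0.927)^2 = 0.9947
ΔR = 0.9947 − 0.927 = 0.0677

0.0677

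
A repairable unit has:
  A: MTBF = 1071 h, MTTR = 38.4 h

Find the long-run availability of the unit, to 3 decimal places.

A(A) = MTBF/(MTBF+MTTR) = 1071/(1071+38.4) = 0.965

0.965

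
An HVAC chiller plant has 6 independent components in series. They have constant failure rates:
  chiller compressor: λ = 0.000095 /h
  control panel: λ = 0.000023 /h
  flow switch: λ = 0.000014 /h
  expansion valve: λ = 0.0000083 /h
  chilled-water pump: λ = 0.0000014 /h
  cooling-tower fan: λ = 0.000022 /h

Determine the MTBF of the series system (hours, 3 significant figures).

Series of exponential components: λ_sys = Σ λ_i
λ_sys = 0.000095 + 0.000023 + 0.000014 + 0.0000083 + 0.0000014 + 0.000022 = 1.6370e-04 /h
MTBF = 1 / λ_sys = 6110 h

6110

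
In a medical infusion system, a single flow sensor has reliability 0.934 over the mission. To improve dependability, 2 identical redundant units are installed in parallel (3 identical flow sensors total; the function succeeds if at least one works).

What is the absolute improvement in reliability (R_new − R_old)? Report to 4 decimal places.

R_before = 0.934
R_after = 1 − (1 − 0.934)^3 = 0.9997
ΔR = 0.9997 − 0.934 = 0.0657

0.0657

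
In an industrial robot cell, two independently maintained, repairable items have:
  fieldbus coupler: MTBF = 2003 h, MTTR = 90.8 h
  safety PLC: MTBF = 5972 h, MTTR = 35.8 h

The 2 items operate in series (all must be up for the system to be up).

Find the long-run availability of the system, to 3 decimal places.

0.951

A(fieldbus coupler) = MTBF/(MTBF+MTTR) = 2003/(2003+90.8) = 0.956634
A(safety PLC) = MTBF/(MTBF+MTTR) = 5972/(5972+35.8) = 0.994041
Series availability: 0.956634 × 0.994041 = 0.951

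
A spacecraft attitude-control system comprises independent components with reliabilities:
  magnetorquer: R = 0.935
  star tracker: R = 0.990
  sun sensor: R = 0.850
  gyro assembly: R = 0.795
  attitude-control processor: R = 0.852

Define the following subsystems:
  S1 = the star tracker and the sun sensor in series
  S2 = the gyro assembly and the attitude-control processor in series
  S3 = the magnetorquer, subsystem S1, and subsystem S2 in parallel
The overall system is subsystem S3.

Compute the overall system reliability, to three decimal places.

0.997

Series (star tracker and sun sensor): 0.99000 × 0.85000 = 0.84150
Series (gyro assembly and attitude-control processor): 0.79500 × 0.85200 = 0.67734
Parallel (magnetorquer, [0.84150], and [0.67734]): 1 − (1 − 0.93500)(1 − 0.84150)(1 − 0.67734) = 0.997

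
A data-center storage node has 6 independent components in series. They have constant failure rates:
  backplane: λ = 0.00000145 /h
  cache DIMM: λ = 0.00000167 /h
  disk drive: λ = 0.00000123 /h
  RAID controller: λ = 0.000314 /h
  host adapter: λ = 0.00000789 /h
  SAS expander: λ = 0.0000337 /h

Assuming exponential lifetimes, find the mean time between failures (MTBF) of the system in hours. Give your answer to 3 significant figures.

Series of exponential components: λ_sys = Σ λ_i
λ_sys = 0.00000145 + 0.00000167 + 0.00000123 + 0.000314 + 0.00000789 + 0.0000337 = 3.5994e-04 /h
MTBF = 1 / λ_sys = 2780 h

2780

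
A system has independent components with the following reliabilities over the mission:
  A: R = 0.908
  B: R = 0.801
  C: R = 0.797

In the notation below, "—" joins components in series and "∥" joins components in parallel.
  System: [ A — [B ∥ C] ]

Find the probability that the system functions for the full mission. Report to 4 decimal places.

0.8713

Parallel (B and C): 1 − (1 − 0.801000)(1 − 0.797000) = 0.959603
Series (A and [0.959603]): 0.908000 × 0.959603 = 0.8713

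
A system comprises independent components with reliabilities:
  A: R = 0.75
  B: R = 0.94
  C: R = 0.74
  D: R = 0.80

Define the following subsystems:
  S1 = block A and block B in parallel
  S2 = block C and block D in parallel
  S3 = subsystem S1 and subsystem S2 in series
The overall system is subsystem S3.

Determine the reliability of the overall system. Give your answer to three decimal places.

Parallel (A and B): 1 − (1 − 0.75000)(1 − 0.94000) = 0.98500
Parallel (C and D): 1 − (1 − 0.74000)(1 − 0.80000) = 0.94800
Series ([0.98500] and [0.94800]): 0.98500 × 0.94800 = 0.934

0.934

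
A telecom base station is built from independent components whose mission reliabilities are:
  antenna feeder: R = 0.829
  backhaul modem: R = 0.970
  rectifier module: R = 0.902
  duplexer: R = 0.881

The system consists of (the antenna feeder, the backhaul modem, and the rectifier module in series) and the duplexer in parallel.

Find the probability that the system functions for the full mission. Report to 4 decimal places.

Series (antenna feeder, backhaul modem, and rectifier module): 0.829000 × 0.970000 × 0.902000 = 0.725325
Parallel ([0.725325] and duplexer): 1 − (1 − 0.725325)(1 − 0.881000) = 0.9673

0.9673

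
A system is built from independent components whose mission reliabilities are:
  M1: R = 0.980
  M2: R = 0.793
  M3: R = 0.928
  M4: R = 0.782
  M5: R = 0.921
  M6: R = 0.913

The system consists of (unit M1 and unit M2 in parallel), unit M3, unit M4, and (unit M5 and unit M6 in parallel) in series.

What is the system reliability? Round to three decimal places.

Parallel (M1 and M2): 1 − (1 − 0.98000)(1 − 0.79300) = 0.99586
Parallel (M5 and M6): 1 − (1 − 0.92100)(1 − 0.91300) = 0.99313
Series ([0.99586], M3, M4, and [0.99313]): 0.99586 × 0.92800 × 0.78200 × 0.99313 = 0.718

0.718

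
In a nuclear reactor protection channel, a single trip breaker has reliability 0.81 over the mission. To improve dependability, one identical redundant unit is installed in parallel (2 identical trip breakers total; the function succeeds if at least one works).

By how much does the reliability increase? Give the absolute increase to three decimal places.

R_before = 0.81
R_after = 1 − (1 − 0.81)^2 = 0.964
ΔR = 0.964 − 0.81 = 0.154

0.154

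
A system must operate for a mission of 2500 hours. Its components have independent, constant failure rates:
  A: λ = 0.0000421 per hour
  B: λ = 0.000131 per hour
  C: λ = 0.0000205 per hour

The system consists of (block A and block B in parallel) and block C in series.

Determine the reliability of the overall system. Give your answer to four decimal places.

0.9235

R(A) = exp(−0.0000421 × 2500) = 0.900099
R(B) = exp(−0.000131 × 2500) = 0.720723
R(C) = exp(−0.0000205 × 2500) = 0.950041
Parallel (A and B): 1 − (1 − 0.900099)(1 − 0.720723) = 0.972100
Series ([0.972100] and C): 0.972100 × 0.950041 = 0.9235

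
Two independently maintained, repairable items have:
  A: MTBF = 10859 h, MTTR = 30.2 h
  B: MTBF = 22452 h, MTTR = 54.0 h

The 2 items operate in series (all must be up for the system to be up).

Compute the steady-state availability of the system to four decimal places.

A(A) = MTBF/(MTBF+MTTR) = 10859/(10859+30.2) = 0.997227
A(B) = MTBF/(MTBF+MTTR) = 22452/(22452+54.0) = 0.997601
Series availability: 0.997227 × 0.997601 = 0.9948

0.9948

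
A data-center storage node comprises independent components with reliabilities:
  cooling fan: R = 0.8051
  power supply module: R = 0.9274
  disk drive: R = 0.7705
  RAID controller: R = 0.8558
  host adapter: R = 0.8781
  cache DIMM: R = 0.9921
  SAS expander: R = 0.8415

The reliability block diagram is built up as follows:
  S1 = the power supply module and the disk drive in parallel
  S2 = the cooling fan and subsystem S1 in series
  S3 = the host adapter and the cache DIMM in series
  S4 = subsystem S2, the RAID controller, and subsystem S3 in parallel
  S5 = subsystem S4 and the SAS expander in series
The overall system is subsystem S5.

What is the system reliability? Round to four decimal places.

Parallel (power supply module and disk drive): 1 − (1 − 0.927400)(1 − 0.770500) = 0.983338
Series (cooling fan and [0.983338]): 0.805100 × 0.983338 = 0.791685
Series (host adapter and cache DIMM): 0.878100 × 0.992100 = 0.871163
Parallel ([0.791685], RAID controller, and [0.871163]): 1 − (1 − 0.791685)(1 − 0.855800)(1 − 0.871163) = 0.996130
Series ([0.996130] and SAS expander): 0.996130 × 0.841500 = 0.8382

0.8382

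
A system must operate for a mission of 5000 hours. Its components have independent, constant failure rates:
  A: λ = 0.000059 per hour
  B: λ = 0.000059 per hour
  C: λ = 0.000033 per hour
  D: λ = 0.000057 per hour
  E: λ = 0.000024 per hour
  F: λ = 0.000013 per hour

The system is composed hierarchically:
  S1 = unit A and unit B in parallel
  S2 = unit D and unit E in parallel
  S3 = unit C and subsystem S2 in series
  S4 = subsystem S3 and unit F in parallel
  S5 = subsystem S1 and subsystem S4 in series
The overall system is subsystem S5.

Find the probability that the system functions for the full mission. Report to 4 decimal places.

0.9244

R(A) = exp(−0.000059 × 5000) = 0.744532
R(B) = exp(−0.000059 × 5000) = 0.744532
R(C) = exp(−0.000033 × 5000) = 0.847894
R(D) = exp(−0.000057 × 5000) = 0.752014
R(E) = exp(−0.000024 × 5000) = 0.886920
R(F) = exp(−0.000013 × 5000) = 0.937067
Parallel (A and B): 1 − (1 − 0.744532)(1 − 0.744532) = 0.934736
Parallel (D and E): 1 − (1 − 0.752014)(1 − 0.886920) = 0.971958
Series (C and [0.971958]): 0.847894 × 0.971958 = 0.824117
Parallel ([0.824117] and F): 1 − (1 − 0.824117)(1 − 0.937067) = 0.988931
Series ([0.934736] and [0.988931]): 0.934736 × 0.988931 = 0.9244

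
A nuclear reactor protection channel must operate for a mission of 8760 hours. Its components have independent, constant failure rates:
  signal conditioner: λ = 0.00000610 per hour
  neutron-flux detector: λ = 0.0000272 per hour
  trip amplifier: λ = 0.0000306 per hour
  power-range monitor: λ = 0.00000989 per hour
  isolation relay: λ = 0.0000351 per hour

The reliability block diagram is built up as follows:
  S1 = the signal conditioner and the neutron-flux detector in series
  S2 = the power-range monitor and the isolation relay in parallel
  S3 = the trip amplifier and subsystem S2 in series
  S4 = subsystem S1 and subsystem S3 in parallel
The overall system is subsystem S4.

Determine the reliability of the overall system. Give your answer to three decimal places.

R(signal conditioner) = exp(−0.00000610 × 8760) = 0.94797
R(neutron-flux detector) = exp(−0.0000272 × 8760) = 0.78799
R(trip amplifier) = exp(−0.0000306 × 8760) = 0.76486
R(power-range monitor) = exp(−0.00000989 × 8760) = 0.91701
R(isolation relay) = exp(−0.0000351 × 8760) = 0.73530
Series (signal conditioner and neutron-flux detector): 0.94797 × 0.78799 = 0.74699
Parallel (power-range monitor and isolation relay): 1 − (1 − 0.91701)(1 − 0.73530) = 0.97803
Series (trip amplifier and [0.97803]): 0.76486 × 0.97803 = 0.74806
Parallel ([0.74699] and [0.74806]): 1 − (1 − 0.74699)(1 − 0.74806) = 0.936

0.936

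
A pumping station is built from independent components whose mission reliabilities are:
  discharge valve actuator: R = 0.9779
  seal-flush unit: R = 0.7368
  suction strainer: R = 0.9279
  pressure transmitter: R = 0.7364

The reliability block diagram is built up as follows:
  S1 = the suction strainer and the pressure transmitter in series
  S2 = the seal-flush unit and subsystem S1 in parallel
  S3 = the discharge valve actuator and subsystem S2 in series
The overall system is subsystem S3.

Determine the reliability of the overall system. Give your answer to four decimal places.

0.8964

Series (suction strainer and pressure transmitter): 0.927900 × 0.736400 = 0.683306
Parallel (seal-flush unit and [0.683306]): 1 − (1 − 0.736800)(1 − 0.683306) = 0.916646
Series (discharge valve actuator and [0.916646]): 0.977900 × 0.916646 = 0.8964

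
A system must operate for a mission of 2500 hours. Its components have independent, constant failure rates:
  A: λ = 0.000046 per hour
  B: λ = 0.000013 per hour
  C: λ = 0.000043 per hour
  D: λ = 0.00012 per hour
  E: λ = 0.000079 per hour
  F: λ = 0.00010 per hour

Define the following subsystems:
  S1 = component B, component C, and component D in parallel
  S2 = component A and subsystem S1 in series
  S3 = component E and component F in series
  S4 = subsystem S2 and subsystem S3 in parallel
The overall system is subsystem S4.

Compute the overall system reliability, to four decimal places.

0.9605

R(A) = exp(−0.000046 × 2500) = 0.891366
R(B) = exp(−0.000013 × 2500) = 0.968022
R(C) = exp(−0.000043 × 2500) = 0.898077
R(D) = exp(−0.00012 × 2500) = 0.740818
R(E) = exp(−0.000079 × 2500) = 0.820780
R(F) = exp(−0.00010 × 2500) = 0.778801
Parallel (B, C, and D): 1 − (1 − 0.968022)(1 − 0.898077)(1 − 0.740818) = 0.999155
Series (A and [0.999155]): 0.891366 × 0.999155 = 0.890613
Series (E and F): 0.820780 × 0.778801 = 0.639224
Parallel ([0.890613] and [0.639224]): 1 − (1 − 0.890613)(1 − 0.639224) = 0.9605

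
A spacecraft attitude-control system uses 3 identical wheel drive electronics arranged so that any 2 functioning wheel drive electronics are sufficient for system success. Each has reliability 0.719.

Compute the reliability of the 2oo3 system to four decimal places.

0.8075

R = Σ_{i=2}^{3} C(3,i) p^i (1−p)^{3−i} with p = 0.719
C(3,2)·0.719^2·0.281^1 = 0.435798
C(3,3)·0.719^3·0.281^0 = 0.371695
Sum = 0.8075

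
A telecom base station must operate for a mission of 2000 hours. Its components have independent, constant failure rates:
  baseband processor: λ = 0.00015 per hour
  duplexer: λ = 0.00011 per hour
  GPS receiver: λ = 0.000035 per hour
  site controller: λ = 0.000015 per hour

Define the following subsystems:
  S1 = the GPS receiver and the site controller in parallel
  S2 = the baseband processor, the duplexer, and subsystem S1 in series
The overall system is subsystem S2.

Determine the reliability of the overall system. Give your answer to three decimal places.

0.593

R(baseband processor) = exp(−0.00015 × 2000) = 0.74082
R(duplexer) = exp(−0.00011 × 2000) = 0.80252
R(GPS receiver) = exp(−0.000035 × 2000) = 0.93239
R(site controller) = exp(−0.000015 × 2000) = 0.97045
Parallel (GPS receiver and site controller): 1 − (1 − 0.93239)(1 − 0.97045) = 0.99800
Series (baseband processor, duplexer, and [0.99800]): 0.74082 × 0.80252 × 0.99800 = 0.593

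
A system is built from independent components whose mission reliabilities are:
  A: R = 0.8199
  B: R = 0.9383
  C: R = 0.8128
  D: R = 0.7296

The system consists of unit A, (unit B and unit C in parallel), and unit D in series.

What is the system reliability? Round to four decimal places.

0.5913

Parallel (B and C): 1 − (1 − 0.938300)(1 − 0.812800) = 0.988450
Series (A, [0.988450], and D): 0.819900 × 0.988450 × 0.729600 = 0.5913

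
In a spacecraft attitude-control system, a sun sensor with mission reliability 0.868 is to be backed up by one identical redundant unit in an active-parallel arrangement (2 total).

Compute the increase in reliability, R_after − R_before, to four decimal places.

R_before = 0.868
R_after = 1 − (1 − 0.868)^2 = 0.9826
ΔR = 0.9826 − 0.868 = 0.1146

0.1146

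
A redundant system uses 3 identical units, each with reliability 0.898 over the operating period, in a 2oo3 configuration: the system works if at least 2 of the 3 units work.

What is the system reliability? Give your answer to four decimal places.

0.9709

R = Σ_{i=2}^{3} C(3,i) p^i (1−p)^{3−i} with p = 0.898
C(3,2)·0.898^2·0.102^1 = 0.246760
C(3,3)·0.898^3·0.102^0 = 0.724151
Sum = 0.9709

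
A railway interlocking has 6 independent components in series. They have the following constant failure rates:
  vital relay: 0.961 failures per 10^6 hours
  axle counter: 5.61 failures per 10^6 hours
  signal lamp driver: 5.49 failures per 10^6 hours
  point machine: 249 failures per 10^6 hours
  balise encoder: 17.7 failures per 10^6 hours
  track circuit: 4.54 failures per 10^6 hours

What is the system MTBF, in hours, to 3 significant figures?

3530

Series of exponential components: λ_sys = Σ λ_i
λ_sys = 0.000000961 + 0.00000561 + 0.00000549 + 0.000249 + 0.0000177 + 0.00000454 = 2.8330e-04 /h
MTBF = 1 / λ_sys = 3530 h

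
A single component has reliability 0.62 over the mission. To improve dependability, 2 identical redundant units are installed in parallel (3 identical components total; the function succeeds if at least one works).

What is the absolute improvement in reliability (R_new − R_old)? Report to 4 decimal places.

0.3251

R_before = 0.62
R_after = 1 − (1 − 0.62)^3 = 0.9451
ΔR = 0.9451 − 0.62 = 0.3251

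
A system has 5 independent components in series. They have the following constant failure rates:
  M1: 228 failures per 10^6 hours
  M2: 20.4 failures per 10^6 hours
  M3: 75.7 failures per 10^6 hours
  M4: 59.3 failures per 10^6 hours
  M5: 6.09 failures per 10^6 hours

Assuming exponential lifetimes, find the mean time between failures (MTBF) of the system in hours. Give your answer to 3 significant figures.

2570

Series of exponential components: λ_sys = Σ λ_i
λ_sys = 0.000228 + 0.0000204 + 0.0000757 + 0.0000593 + 0.00000609 = 3.8949e-04 /h
MTBF = 1 / λ_sys = 2570 h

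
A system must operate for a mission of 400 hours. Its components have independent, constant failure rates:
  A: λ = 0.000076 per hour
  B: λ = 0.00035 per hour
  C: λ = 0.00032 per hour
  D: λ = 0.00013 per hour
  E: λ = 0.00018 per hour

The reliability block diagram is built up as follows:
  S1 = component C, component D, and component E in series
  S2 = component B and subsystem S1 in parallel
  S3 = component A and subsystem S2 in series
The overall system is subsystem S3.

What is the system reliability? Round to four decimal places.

R(A) = exp(−0.000076 × 400) = 0.970057
R(B) = exp(−0.00035 × 400) = 0.869358
R(C) = exp(−0.00032 × 400) = 0.879853
R(D) = exp(−0.00013 × 400) = 0.949329
R(E) = exp(−0.00018 × 400) = 0.930531
Series (C, D, and E): 0.879853 × 0.949329 × 0.930531 = 0.777245
Parallel (B and [0.777245]): 1 − (1 − 0.869358)(1 − 0.777245) = 0.970899
Series (A and [0.970899]): 0.970057 × 0.970899 = 0.9418

0.9418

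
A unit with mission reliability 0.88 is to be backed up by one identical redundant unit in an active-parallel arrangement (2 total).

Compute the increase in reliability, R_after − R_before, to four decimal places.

0.1056

R_before = 0.88
R_after = 1 − (1 − 0.88)^2 = 0.9856
ΔR = 0.9856 − 0.88 = 0.1056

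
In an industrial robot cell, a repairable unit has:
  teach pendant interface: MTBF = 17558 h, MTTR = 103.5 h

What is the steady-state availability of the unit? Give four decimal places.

0.9941

A(teach pendant interface) = MTBF/(MTBF+MTTR) = 17558/(17558+103.5) = 0.9941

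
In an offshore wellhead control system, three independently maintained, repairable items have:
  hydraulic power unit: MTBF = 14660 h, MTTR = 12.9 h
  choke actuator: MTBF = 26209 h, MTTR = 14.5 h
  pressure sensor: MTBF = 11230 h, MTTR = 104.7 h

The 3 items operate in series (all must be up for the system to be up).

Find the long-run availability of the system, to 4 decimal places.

0.9893

A(hydraulic power unit) = MTBF/(MTBF+MTTR) = 14660/(14660+12.9) = 0.999121
A(choke actuator) = MTBF/(MTBF+MTTR) = 26209/(26209+14.5) = 0.999447
A(pressure sensor) = MTBF/(MTBF+MTTR) = 11230/(11230+104.7) = 0.990763
Series availability: 0.999121 × 0.999447 × 0.990763 = 0.9893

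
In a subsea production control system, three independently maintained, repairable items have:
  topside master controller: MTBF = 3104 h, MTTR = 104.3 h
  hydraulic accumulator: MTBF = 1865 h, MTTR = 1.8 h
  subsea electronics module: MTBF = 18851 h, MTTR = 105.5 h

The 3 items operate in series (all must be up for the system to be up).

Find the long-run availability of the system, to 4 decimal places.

A(topside master controller) = MTBF/(MTBF+MTTR) = 3104/(3104+104.3) = 0.967491
A(hydraulic accumulator) = MTBF/(MTBF+MTTR) = 1865/(1865+1.8) = 0.999036
A(subsea electronics module) = MTBF/(MTBF+MTTR) = 18851/(18851+105.5) = 0.994435
Series availability: 0.967491 × 0.999036 × 0.994435 = 0.9612

0.9612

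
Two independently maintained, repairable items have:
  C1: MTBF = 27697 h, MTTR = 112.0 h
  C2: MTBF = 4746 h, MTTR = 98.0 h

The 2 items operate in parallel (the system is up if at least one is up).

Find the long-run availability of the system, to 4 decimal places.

0.9999

A(C1) = MTBF/(MTBF+MTTR) = 27697/(27697+112.0) = 0.995973
A(C2) = MTBF/(MTBF+MTTR) = 4746/(4746+98.0) = 0.979769
Parallel availability: 1 − (1 − 0.995973)(1 − 0.979769) = 0.9999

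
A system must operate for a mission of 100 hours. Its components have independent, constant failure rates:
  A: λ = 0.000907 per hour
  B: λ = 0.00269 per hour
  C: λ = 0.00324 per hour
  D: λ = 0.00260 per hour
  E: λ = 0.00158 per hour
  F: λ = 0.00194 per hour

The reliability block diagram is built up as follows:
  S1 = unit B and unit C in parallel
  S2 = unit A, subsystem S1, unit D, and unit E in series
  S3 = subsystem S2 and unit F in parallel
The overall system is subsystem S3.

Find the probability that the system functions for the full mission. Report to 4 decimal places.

R(A) = exp(−0.000907 × 100) = 0.913292
R(B) = exp(−0.00269 × 100) = 0.764143
R(C) = exp(−0.00324 × 100) = 0.723250
R(D) = exp(−0.00260 × 100) = 0.771052
R(E) = exp(−0.00158 × 100) = 0.853850
R(F) = exp(−0.00194 × 100) = 0.823658
Parallel (B and C): 1 − (1 − 0.764143)(1 − 0.723250) = 0.934727
Series (A, [0.934727], D, and E): 0.913292 × 0.934727 × 0.771052 × 0.853850 = 0.562030
Parallel ([0.562030] and F): 1 − (1 − 0.562030)(1 − 0.823658) = 0.9228

0.9228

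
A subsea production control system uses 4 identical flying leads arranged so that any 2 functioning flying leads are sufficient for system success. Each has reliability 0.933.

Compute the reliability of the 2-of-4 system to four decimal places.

0.9989

R = Σ_{i=2}^{4} C(4,i) p^i (1−p)^{4−i} with p = 0.933
C(4,2)·0.933^2·0.067^2 = 0.023446
C(4,3)·0.933^3·0.067^1 = 0.217661
C(4,4)·0.933^4·0.067^0 = 0.757751
Sum = 0.9989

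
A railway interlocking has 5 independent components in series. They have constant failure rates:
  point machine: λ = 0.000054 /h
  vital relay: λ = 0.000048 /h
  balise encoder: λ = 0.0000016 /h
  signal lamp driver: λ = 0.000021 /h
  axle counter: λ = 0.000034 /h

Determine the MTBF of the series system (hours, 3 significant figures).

6310

Series of exponential components: λ_sys = Σ λ_i
λ_sys = 0.000054 + 0.000048 + 0.0000016 + 0.000021 + 0.000034 = 1.5860e-04 /h
MTBF = 1 / λ_sys = 6310 h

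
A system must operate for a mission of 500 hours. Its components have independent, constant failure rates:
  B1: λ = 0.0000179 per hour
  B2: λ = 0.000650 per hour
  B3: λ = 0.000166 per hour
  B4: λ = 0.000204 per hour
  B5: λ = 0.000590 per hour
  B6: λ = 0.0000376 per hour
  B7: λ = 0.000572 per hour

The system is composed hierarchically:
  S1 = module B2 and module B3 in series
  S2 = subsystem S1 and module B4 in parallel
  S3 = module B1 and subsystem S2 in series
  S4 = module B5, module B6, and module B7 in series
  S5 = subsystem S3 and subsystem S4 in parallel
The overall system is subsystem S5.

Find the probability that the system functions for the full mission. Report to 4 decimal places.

R(B1) = exp(−0.0000179 × 500) = 0.991090
R(B2) = exp(−0.000650 × 500) = 0.722527
R(B3) = exp(−0.000166 × 500) = 0.920351
R(B4) = exp(−0.000204 × 500) = 0.903030
R(B5) = exp(−0.000590 × 500) = 0.744532
R(B6) = exp(−0.0000376 × 500) = 0.981376
R(B7) = exp(−0.000572 × 500) = 0.751263
Series (B2 and B3): 0.722527 × 0.920351 = 0.664978
Parallel ([0.664978] and B4): 1 − (1 − 0.664978)(1 − 0.903030) = 0.967513
Series (B1 and [0.967513]): 0.991090 × 0.967513 = 0.958892
Series (B5, B6, and B7): 0.744532 × 0.981376 × 0.751263 = 0.548922
Parallel ([0.958892] and [0.548922]): 1 − (1 − 0.958892)(1 − 0.548922) = 0.9815

0.9815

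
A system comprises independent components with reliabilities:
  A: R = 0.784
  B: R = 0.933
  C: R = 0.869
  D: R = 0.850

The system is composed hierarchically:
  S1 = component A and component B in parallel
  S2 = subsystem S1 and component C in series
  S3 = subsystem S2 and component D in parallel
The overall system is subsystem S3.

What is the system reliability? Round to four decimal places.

Parallel (A and B): 1 − (1 − 0.784000)(1 − 0.933000) = 0.985528
Series ([0.985528] and C): 0.985528 × 0.869000 = 0.856424
Parallel ([0.856424] and D): 1 − (1 − 0.856424)(1 − 0.850000) = 0.9785

0.9785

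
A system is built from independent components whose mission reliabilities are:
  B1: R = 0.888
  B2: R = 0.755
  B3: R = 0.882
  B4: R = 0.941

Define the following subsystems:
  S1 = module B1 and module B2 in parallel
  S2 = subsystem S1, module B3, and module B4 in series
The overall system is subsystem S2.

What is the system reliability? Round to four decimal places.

Parallel (B1 and B2): 1 − (1 − 0.888000)(1 − 0.755000) = 0.972560
Series ([0.972560], B3, and B4): 0.972560 × 0.882000 × 0.941000 = 0.8072

0.8072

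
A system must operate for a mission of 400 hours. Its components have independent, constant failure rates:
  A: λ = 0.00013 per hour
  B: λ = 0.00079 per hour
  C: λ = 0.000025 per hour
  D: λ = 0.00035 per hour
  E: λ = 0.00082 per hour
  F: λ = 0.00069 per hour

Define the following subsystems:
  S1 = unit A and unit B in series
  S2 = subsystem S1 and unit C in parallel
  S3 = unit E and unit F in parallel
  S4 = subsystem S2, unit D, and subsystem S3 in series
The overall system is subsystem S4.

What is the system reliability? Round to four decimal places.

0.8082

R(A) = exp(−0.00013 × 400) = 0.949329
R(B) = exp(−0.00079 × 400) = 0.729059
R(C) = exp(−0.000025 × 400) = 0.990050
R(D) = exp(−0.00035 × 400) = 0.869358
R(E) = exp(−0.00082 × 400) = 0.720363
R(F) = exp(−0.00069 × 400) = 0.758813
Series (A and B): 0.949329 × 0.729059 = 0.692117
Parallel ([0.692117] and C): 1 − (1 − 0.692117)(1 − 0.990050) = 0.996937
Parallel (E and F): 1 − (1 − 0.720363)(1 − 0.758813) = 0.932555
Series ([0.996937], D, and [0.932555]): 0.996937 × 0.869358 × 0.932555 = 0.8082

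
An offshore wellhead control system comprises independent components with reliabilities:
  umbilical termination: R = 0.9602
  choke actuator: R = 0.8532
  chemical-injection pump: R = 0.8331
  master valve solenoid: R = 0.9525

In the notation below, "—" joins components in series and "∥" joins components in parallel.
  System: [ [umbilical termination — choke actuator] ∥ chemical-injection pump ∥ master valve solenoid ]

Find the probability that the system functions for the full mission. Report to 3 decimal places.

0.999

Series (umbilical termination and choke actuator): 0.96020 × 0.85320 = 0.81924
Parallel ([0.81924], chemical-injection pump, and master valve solenoid): 1 − (1 − 0.81924)(1 − 0.83310)(1 − 0.95250) = 0.999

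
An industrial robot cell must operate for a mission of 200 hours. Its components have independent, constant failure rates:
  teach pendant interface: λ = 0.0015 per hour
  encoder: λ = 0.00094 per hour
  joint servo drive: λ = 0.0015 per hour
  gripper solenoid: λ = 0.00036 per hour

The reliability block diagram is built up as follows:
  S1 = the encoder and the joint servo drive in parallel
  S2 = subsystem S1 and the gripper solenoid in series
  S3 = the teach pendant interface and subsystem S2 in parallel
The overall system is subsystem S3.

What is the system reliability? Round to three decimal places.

0.971

R(teach pendant interface) = exp(−0.0015 × 200) = 0.74082
R(encoder) = exp(−0.00094 × 200) = 0.82861
R(joint servo drive) = exp(−0.0015 × 200) = 0.74082
R(gripper solenoid) = exp(−0.00036 × 200) = 0.93053
Parallel (encoder and joint servo drive): 1 − (1 − 0.82861)(1 − 0.74082) = 0.95558
Series ([0.95558] and gripper solenoid): 0.95558 × 0.93053 = 0.88920
Parallel (teach pendant interface and [0.88920]): 1 − (1 − 0.74082)(1 − 0.88920) = 0.971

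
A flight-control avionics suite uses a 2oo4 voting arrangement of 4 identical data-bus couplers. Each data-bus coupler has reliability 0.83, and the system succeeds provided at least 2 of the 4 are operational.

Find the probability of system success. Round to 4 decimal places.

R = Σ_{i=2}^{4} C(4,i) p^i (1−p)^{4−i} with p = 0.83
C(4,2)·0.83^2·0.17^2 = 0.119455
C(4,3)·0.83^3·0.17^1 = 0.388815
C(4,4)·0.83^4·0.17^0 = 0.474583
Sum = 0.9829

0.9829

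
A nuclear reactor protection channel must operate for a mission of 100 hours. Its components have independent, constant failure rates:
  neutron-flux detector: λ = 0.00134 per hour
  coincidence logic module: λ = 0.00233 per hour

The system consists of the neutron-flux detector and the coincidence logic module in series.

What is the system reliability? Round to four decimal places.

R(neutron-flux detector) = exp(−0.00134 × 100) = 0.874590
R(coincidence logic module) = exp(−0.00233 × 100) = 0.792154
Series (neutron-flux detector and coincidence logic module): 0.874590 × 0.792154 = 0.6928

0.6928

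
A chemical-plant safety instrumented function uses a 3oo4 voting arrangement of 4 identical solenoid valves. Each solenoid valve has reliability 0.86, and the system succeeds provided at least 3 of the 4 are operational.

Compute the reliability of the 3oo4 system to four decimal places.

R = Σ_{i=3}^{4} C(4,i) p^i (1−p)^{4−i} with p = 0.86
C(4,3)·0.86^3·0.14^1 = 0.356191
C(4,4)·0.86^4·0.14^0 = 0.547008
Sum = 0.9032

0.9032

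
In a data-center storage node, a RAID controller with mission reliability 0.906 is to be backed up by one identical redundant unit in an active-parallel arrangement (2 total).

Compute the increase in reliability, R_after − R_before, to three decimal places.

R_before = 0.906
R_after = 1 − (1 − 0.906)^2 = 0.991
ΔR = 0.991 − 0.906 = 0.085

0.085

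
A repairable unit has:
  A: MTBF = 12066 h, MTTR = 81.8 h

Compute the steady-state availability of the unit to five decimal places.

0.99327

A(A) = MTBF/(MTBF+MTTR) = 12066/(12066+81.8) = 0.99327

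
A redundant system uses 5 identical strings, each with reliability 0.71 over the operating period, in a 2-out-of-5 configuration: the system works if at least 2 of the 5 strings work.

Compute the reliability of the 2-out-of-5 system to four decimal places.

R = Σ_{i=2}^{5} C(5,i) p^i (1−p)^{5−i} with p = 0.71
C(5,2)·0.71^2·0.29^3 = 0.122945
C(5,3)·0.71^3·0.29^2 = 0.301003
C(5,4)·0.71^4·0.29^1 = 0.368469
C(5,5)·0.71^5·0.29^0 = 0.180423
Sum = 0.9728

0.9728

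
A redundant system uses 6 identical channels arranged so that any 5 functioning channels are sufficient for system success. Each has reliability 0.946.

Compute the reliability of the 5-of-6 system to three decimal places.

R = Σ_{i=5}^{6} C(6,i) p^i (1−p)^{6−i} with p = 0.946
C(6,5)·0.946^5·0.054^1 = 0.24547
C(6,6)·0.946^6·0.054^0 = 0.71672
Sum = 0.962

0.962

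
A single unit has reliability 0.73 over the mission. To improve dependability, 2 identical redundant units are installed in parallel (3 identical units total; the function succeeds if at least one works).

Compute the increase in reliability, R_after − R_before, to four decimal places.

R_before = 0.73
R_after = 1 − (1 − 0.73)^3 = 0.9803
ΔR = 0.9803 − 0.73 = 0.2503

0.2503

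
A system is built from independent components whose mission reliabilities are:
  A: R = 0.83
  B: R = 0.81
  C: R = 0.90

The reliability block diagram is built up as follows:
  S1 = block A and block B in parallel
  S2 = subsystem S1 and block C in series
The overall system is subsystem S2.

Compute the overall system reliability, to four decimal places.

0.8709

Parallel (A and B): 1 − (1 − 0.830000)(1 − 0.810000) = 0.967700
Series ([0.967700] and C): 0.967700 × 0.900000 = 0.8709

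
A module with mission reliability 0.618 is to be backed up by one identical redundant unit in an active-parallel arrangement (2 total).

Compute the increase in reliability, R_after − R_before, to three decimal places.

R_before = 0.618
R_after = 1 − (1 − 0.618)^2 = 0.854
ΔR = 0.854 − 0.618 = 0.236

0.236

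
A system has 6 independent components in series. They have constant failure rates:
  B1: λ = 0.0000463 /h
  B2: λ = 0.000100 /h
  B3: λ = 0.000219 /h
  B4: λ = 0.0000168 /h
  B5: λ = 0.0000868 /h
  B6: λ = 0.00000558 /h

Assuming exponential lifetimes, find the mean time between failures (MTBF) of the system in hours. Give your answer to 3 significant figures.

Series of exponential components: λ_sys = Σ λ_i
λ_sys = 0.0000463 + 0.000100 + 0.000219 + 0.0000168 + 0.0000868 + 0.00000558 = 4.7448e-04 /h
MTBF = 1 / λ_sys = 2110 h

2110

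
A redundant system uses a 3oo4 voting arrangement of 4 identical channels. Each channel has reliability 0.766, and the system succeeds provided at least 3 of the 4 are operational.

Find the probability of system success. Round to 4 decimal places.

R = Σ_{i=3}^{4} C(4,i) p^i (1−p)^{4−i} with p = 0.766
C(4,3)·0.766^3·0.234^1 = 0.420690
C(4,4)·0.766^4·0.234^0 = 0.344283
Sum = 0.7650

0.7650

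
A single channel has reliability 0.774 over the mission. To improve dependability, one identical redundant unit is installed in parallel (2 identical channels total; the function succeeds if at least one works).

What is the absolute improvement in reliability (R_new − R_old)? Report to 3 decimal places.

0.175

R_before = 0.774
R_after = 1 − (1 − 0.774)^2 = 0.949
ΔR = 0.949 − 0.774 = 0.175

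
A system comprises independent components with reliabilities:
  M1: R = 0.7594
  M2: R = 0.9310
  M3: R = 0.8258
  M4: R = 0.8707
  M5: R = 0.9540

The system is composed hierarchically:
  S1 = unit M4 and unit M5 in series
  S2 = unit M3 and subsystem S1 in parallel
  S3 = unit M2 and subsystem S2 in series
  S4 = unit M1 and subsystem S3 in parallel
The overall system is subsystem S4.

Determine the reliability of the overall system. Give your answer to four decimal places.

0.9768

Series (M4 and M5): 0.870700 × 0.954000 = 0.830648
Parallel (M3 and [0.830648]): 1 − (1 − 0.825800)(1 − 0.830648) = 0.970499
Series (M2 and [0.970499]): 0.931000 × 0.970499 = 0.903535
Parallel (M1 and [0.903535]): 1 − (1 − 0.759400)(1 − 0.903535) = 0.9768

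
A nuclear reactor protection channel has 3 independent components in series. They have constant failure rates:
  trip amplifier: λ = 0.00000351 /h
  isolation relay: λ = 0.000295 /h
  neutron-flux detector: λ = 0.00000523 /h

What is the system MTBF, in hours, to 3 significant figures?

Series of exponential components: λ_sys = Σ λ_i
λ_sys = 0.00000351 + 0.000295 + 0.00000523 = 3.0374e-04 /h
MTBF = 1 / λ_sys = 3290 h

3290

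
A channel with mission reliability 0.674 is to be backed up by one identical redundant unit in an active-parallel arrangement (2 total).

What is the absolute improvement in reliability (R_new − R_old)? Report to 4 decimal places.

R_before = 0.674
R_after = 1 − (1 − 0.674)^2 = 0.8937
ΔR = 0.8937 − 0.674 = 0.2197

0.2197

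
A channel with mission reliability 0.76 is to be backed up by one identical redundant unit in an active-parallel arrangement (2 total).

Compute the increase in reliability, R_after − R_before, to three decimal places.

0.182

R_before = 0.76
R_after = 1 − (1 − 0.76)^2 = 0.942
ΔR = 0.942 − 0.76 = 0.182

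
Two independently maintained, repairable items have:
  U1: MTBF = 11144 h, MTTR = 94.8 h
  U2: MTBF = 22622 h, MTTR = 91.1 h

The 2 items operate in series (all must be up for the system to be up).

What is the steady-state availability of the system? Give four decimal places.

0.9876

A(U1) = MTBF/(MTBF+MTTR) = 11144/(11144+94.8) = 0.991565
A(U2) = MTBF/(MTBF+MTTR) = 22622/(22622+91.1) = 0.995989
Series availability: 0.991565 × 0.995989 = 0.9876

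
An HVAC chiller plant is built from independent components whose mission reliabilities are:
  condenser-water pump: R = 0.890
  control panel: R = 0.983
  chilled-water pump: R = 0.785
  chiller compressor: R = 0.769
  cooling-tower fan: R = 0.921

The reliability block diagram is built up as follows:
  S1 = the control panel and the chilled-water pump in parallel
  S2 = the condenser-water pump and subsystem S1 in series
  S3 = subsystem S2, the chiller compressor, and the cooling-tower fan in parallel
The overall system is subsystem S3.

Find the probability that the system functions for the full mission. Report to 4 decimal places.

Parallel (control panel and chilled-water pump): 1 − (1 − 0.983000)(1 − 0.785000) = 0.996345
Series (condenser-water pump and [0.996345]): 0.890000 × 0.996345 = 0.886747
Parallel ([0.886747], chiller compressor, and cooling-tower fan): 1 − (1 − 0.886747)(1 − 0.769000)(1 − 0.921000) = 0.9979

0.9979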